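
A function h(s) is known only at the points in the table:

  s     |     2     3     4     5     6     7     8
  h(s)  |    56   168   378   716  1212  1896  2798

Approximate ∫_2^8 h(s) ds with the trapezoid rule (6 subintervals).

Δs = 1.
T_6 = (1/2)·[56 + 2·168 + 2·378 + 2·716 + 2·1212 + 2·1896 + 2798] = 5797.

5797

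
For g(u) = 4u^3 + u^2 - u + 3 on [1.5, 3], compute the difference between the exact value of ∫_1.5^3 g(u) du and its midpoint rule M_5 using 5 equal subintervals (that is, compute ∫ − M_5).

0.315

Exact integral: ∫_1.5^3 g(u) du = 84.9375.
M_5 = 84.6225.
Error = 84.9375 − 84.6225 = 0.315.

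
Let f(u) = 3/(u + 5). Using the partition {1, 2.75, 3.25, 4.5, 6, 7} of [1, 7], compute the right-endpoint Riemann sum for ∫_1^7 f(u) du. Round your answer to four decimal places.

Subinterval widths: 1.75, 0.5, 1.25, 1.5, 1.
Right endpoints: 2.75, 3.25, 4.5, 6, 7.
f(2.75) = 12/31, f(3.25) = 4/11, f(4.5) = 6/19, f(6) = 3/11, f(7) = 0.25.
Sum = Σ Δu_i · f(u_i).
Sum ≈ 1.9131.

1.9131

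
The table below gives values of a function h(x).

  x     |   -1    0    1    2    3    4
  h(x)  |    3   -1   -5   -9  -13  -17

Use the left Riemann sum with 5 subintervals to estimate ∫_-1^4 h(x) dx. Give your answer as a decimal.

Δx = 1.
Sum = 1·[3 + (-1) + (-5) + (-9) + (-13)] = -25.

-25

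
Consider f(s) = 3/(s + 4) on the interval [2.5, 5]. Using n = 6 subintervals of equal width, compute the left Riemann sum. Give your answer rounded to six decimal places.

Δs = (5 − 2.5)/6 = 5/12.
Left endpoints: 2.5, 35/12, 10/3, 3.75, 25/6, 55/12.
f(2.5) = 6/13, f(35/12) = 36/83, f(10/3) = 9/22, f(3.75) = 12/31, f(25/6) = 18/49, f(55/12) = 36/103.
Sum = Δs · [f(2.5) + f(35/12) + f(10/3) + ...].
Sum ≈ 1.003468.

1.003468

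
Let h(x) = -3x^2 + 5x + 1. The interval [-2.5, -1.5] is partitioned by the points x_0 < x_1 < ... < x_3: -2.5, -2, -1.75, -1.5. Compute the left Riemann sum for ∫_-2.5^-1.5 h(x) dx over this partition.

-24.609375

Subinterval widths: 0.5, 0.25, 0.25.
Left endpoints: -2.5, -2, -1.75.
h(-2.5) = -30.25, h(-2) = -21, h(-1.75) = -16.9375.
Sum = Σ Δx_i · h(x_i).
Sum = -24.609375.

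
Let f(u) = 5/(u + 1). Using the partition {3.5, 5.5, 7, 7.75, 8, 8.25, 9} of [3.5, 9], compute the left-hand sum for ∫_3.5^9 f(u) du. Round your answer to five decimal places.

Subinterval widths: 2, 1.5, 0.75, 0.25, 0.25, 0.75.
Left endpoints: 3.5, 5.5, 7, 7.75, 8, 8.25.
f(3.5) = 10/9, f(5.5) = 10/13, f(7) = 0.625, f(7.75) = 4/7, f(8) = 5/9, f(8.25) = 20/37.
Sum = Σ Δu_i · f(u_i).
Sum ≈ 4.53197.

4.53197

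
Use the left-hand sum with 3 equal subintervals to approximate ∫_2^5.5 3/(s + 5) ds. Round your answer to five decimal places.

1.30357

Δs = (5.5 − 2)/3 = 7/6.
Left endpoints: 2, 19/6, 13/3.
f(2) = 3/7, f(19/6) = 18/49, f(13/3) = 9/28.
Sum = Δs · [f(2) + f(19/6) + f(13/3)].
Sum ≈ 1.30357.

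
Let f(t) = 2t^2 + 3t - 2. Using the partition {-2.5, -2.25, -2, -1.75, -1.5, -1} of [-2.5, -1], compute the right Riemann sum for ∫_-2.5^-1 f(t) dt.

Subinterval widths: 0.25, 0.25, 0.25, 0.25, 0.5.
Right endpoints: -2.25, -2, -1.75, -1.5, -1.
f(-2.25) = 1.375, f(-2) = 0, f(-1.75) = -1.125, f(-1.5) = -2, f(-1) = -3.
Sum = Σ Δt_i · f(t_i).
Sum = -1.9375.

-1.9375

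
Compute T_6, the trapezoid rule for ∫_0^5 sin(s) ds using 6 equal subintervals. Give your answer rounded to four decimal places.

0.6744

Δs = (5 − 0)/6 = 5/6.
f(0) ≈ 0.0000, f(5/6) ≈ 0.7402, f(5/3) ≈ 0.9954, f(2.5) ≈ 0.5985, f(10/3) ≈ -0.1906, f(25/6) ≈ -0.8548, f(5) ≈ -0.9589.
T_6 = (Δs/2)·[f(s_0) + 2f(s_1) + ... + 2f(s_{5}) + f(s_6)].
Sum ≈ 0.6744.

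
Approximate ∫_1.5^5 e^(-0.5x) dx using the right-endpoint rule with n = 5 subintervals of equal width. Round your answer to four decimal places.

0.6519

Δx = (5 − 1.5)/5 = 0.7.
Right endpoints: 2.2, 2.9, 3.6, 4.3, 5.
f(2.2) ≈ 0.3329, f(2.9) ≈ 0.2346, f(3.6) ≈ 0.1653, f(4.3) ≈ 0.1165, f(5) ≈ 0.0821.
Sum = Δx · [f(2.2) + f(2.9) + f(3.6) + f(4.3) + f(5)].
Sum ≈ 0.6519.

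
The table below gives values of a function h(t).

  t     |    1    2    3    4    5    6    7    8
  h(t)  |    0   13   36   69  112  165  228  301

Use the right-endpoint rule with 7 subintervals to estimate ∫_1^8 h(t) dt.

924

Δt = 1.
Sum = 1·[13 + 36 + 69 + 112 + 165 + 228 + 301] = 924.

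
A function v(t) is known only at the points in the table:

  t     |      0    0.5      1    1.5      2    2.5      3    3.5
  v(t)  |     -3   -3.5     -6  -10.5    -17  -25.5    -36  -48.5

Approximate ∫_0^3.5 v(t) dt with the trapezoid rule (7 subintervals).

-62.125

Δt = 0.5.
T_7 = (0.5/2)·[(-3) + 2·(-3.5) + 2·(-6) + 2·(-10.5) + 2·(-17) + 2·(-25.5) + 2·(-36) + (-48.5)] = -62.125.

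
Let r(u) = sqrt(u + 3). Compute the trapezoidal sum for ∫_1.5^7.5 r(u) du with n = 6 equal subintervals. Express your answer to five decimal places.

16.31186

Δu = (7.5 − 1.5)/6 = 1.
r(1.5) ≈ 2.12132, r(2.5) ≈ 2.34521, r(3.5) ≈ 2.54951, r(4.5) ≈ 2.73861, r(5.5) ≈ 2.91548, r(6.5) ≈ 3.08221, r(7.5) ≈ 3.24037.
T_6 = (Δu/2)·[r(u_0) + 2r(u_1) + ... + 2r(u_{5}) + r(u_6)].
Sum ≈ 16.31186.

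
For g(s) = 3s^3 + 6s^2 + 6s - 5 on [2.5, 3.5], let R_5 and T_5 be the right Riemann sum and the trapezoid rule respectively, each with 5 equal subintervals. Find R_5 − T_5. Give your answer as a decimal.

12.375

R_5 = 163.345.
T_5 = 150.97.
R_5 − T_5 = 12.375.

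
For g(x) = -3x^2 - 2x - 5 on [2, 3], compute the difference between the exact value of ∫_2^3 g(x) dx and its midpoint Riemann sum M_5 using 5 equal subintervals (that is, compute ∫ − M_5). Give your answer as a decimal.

Exact integral: ∫_2^3 g(x) dx = -29.
M_5 = -28.99.
Error = -29 − (-28.99) = -0.01.

-0.01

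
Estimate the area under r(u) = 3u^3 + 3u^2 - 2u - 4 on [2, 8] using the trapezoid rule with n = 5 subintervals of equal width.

3549.12

Δu = (8 − 2)/5 = 1.2.
r(2) = 28, r(3.2) = 118.624, r(4.4) = 300.832, r(5.6) = 605.728, r(6.8) = 1064.416, r(8) = 1708.
T_5 = (Δu/2)·[r(u_0) + 2r(u_1) + ... + 2r(u_{4}) + r(u_5)].
Sum = 3549.12.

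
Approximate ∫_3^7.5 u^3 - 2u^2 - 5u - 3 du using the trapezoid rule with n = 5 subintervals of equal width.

384.24375

Δu = (7.5 − 3)/5 = 0.9.
f(3) = -9, f(3.9) = 6.399, f(4.8) = 37.512, f(5.7) = 88.713, f(6.6) = 164.376, f(7.5) = 268.875.
T_5 = (Δu/2)·[f(u_0) + 2f(u_1) + ... + 2f(u_{4}) + f(u_5)].
Sum = 384.24375.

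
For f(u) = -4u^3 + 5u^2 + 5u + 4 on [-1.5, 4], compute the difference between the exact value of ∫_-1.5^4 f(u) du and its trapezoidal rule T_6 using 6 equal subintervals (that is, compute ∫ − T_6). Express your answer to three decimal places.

Exact integral: ∫_-1.5^4 f(u) du ≈ -82.27083.
T_6 ≈ -89.97338.
Error ≈ -82.27083 − (-89.97338) ≈ 7.703.

7.703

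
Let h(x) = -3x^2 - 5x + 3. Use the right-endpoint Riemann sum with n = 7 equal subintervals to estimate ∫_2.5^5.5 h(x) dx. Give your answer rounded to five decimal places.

-220.66837

Δx = (5.5 − 2.5)/7 = 3/7.
Right endpoints: 41/14, 47/14, 53/14, 59/14, 65/14, 71/14, 5.5.
h(41/14) = -7325/196, h(47/14) = -9329/196, h(53/14) = -11549/196, h(59/14) = -13985/196, h(65/14) = -16637/196, h(71/14) = -19505/196, h(5.5) = -115.25.
Sum = Δx · [h(41/14) + h(47/14) + h(53/14) + ...].
Sum ≈ -220.66837.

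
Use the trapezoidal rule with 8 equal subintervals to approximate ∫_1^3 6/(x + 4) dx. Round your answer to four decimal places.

Δx = (3 − 1)/8 = 0.25.
f(1) = 1.2, f(1.25) = 8/7, f(1.5) = 12/11, f(1.75) = 24/23, f(2) = 1, f(2.25) = 0.96, f(2.5) = 12/13, f(2.75) = 8/9, f(3) = 6/7.
T_8 = (Δx/2)·[f(x_0) + 2f(x_1) + ... + 2f(x_{7}) + f(x_8)].
Sum ≈ 2.0194.

2.0194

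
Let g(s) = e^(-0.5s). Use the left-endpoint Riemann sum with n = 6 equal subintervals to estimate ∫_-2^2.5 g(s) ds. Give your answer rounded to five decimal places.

5.83233

Δs = (2.5 − (-2))/6 = 0.75.
Left endpoints: -2, -1.25, -0.5, 0.25, 1, 1.75.
g(-2) ≈ 2.71828, g(-1.25) ≈ 1.86825, g(-0.5) ≈ 1.28403, g(0.25) ≈ 0.88250, g(1) ≈ 0.60653, g(1.75) ≈ 0.41686.
Sum = Δs · [g(-2) + g(-1.25) + g(-0.5) + ...].
Sum ≈ 5.83233.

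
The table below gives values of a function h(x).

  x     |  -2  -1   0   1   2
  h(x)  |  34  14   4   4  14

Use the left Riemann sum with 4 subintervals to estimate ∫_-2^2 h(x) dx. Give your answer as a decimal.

Δx = 1.
Sum = 1·[34 + 14 + 4 + 4] = 56.

56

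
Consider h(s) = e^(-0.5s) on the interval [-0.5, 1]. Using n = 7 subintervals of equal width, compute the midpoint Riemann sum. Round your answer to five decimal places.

Δs = (1 − (-0.5))/7 = 3/14.
Midpoints: -11/28, -5/28, 1/28, 0.25, 13/28, 19/28, 25/28.
h(-11/28) ≈ 1.21705, h(-5/28) ≈ 1.09339, h(1/28) ≈ 0.98230, h(0.25) ≈ 0.88250, h(13/28) ≈ 0.79283, h(19/28) ≈ 0.71228, h(25/28) ≈ 0.63991.
Sum = Δs · [h(-11/28) + h(-5/28) + h(1/28) + ...].
Sum ≈ 1.35434.

1.35434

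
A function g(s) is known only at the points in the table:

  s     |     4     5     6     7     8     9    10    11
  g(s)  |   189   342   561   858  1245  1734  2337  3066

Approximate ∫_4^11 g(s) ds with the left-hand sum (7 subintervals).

7266

Δs = 1.
Sum = 1·[189 + 342 + 561 + 858 + 1245 + 1734 + 2337] = 7266.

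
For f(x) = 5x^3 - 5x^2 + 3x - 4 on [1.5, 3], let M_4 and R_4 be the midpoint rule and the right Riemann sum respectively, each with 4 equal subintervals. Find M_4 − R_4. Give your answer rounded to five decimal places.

M_4 ≈ 59.1665039.
R_4 ≈ 77.3466797.
M_4 − R_4 ≈ -18.18018.

-18.18018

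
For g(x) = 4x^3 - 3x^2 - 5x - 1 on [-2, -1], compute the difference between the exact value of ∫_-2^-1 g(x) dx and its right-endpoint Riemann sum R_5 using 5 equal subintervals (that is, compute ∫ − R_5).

Exact integral: ∫_-2^-1 g(x) dx = -15.5.
R_5 = -12.44.
Error = -15.5 − (-12.44) = -3.06.

-3.06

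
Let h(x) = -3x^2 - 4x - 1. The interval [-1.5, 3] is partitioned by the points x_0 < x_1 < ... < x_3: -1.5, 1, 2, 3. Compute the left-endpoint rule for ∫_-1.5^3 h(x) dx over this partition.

Subinterval widths: 2.5, 1, 1.
Left endpoints: -1.5, 1, 2.
h(-1.5) = -1.75, h(1) = -8, h(2) = -21.
Sum = Σ Δx_i · h(x_i).
Sum = -33.375.

-33.375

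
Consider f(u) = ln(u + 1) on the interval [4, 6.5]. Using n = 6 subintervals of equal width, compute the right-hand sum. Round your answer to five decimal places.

4.64809

Δu = (6.5 − 4)/6 = 5/12.
Right endpoints: 53/12, 29/6, 5.25, 17/3, 73/12, 6.5.
f(53/12) ≈ 1.68948, f(29/6) ≈ 1.76359, f(5.25) ≈ 1.83258, f(17/3) ≈ 1.89712, f(73/12) ≈ 1.95774, f(6.5) ≈ 2.01490.
Sum = Δu · [f(53/12) + f(29/6) + f(5.25) + ...].
Sum ≈ 4.64809.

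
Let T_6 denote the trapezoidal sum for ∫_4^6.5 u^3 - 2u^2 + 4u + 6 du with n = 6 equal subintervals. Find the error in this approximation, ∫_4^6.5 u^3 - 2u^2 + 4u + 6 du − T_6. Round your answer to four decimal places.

Exact integral: ∫_4^6.5 f(u) du ≈ 309.348958.
T_6 ≈ 310.343605.
Error ≈ 309.348958 − 310.343605 ≈ -0.9946.

-0.9946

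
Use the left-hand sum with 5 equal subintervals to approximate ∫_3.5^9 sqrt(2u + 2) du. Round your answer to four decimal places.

Δu = (9 − 3.5)/5 = 1.1.
Left endpoints: 3.5, 4.6, 5.7, 6.8, 7.9.
f(3.5) ≈ 3.0000, f(4.6) ≈ 3.3466, f(5.7) ≈ 3.6606, f(6.8) ≈ 3.9497, f(7.9) ≈ 4.2190.
Sum = Δu · [f(3.5) + f(4.6) + f(5.7) + f(6.8) + f(7.9)].
Sum ≈ 19.9935.

19.9935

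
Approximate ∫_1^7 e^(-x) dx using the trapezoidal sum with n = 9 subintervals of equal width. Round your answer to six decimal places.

0.380459

Δx = (7 − 1)/9 = 2/3.
f(1) ≈ 0.367879, f(5/3) ≈ 0.188876, f(7/3) ≈ 0.096972, f(3) ≈ 0.049787, f(11/3) ≈ 0.025562, f(13/3) ≈ 0.013124, f(5) ≈ 0.006738, f(17/3) ≈ 0.003459, f(19/3) ≈ 0.001776, f(7) ≈ 0.000912.
T_9 = (Δx/2)·[f(x_0) + 2f(x_1) + ... + 2f(x_{8}) + f(x_9)].
Sum ≈ 0.380459.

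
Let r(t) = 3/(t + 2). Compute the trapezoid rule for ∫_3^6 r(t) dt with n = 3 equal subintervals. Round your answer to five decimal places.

Δt = (6 − 3)/3 = 1.
r(3) = 0.6, r(4) = 0.5, r(5) = 3/7, r(6) = 0.375.
T_3 = (Δt/2)·[r(t_0) + 2r(t_1) + 2r(t_2) + r(t_3)].
Sum ≈ 1.41607.

1.41607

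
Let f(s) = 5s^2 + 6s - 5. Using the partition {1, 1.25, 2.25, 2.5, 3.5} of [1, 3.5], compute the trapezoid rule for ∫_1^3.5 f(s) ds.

Subinterval widths: 0.25, 1, 0.25, 1.
f(1) = 6, f(1.25) = 10.3125, f(2.25) = 33.8125, f(2.5) = 41.25, f(3.5) = 77.25.
On each subinterval the trapezoid contributes (Δs_i/2)·[f(s_{i-1}) + f(s_i)].
Sum = 92.734375.

92.734375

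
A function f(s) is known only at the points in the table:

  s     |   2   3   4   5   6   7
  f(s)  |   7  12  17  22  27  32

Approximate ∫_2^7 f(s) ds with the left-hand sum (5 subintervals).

85

Δs = 1.
Sum = 1·[7 + 12 + 17 + 22 + 27] = 85.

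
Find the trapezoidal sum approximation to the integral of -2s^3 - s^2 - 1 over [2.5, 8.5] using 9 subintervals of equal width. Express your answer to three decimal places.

-2811.111

Δs = (8.5 − 2.5)/9 = 2/3.
f(2.5) = -38.5, f(19/6) = -4025/54, f(23/6) = -6931/54, f(4.5) = -203.5, f(31/6) = -16391/54, f(35/6) = -23329/54, f(6.5) = -592.5, f(43/6) = -42581/54, f(47/6) = -55279/54, f(8.5) = -1301.5.
T_9 = (Δs/2)·[f(s_0) + 2f(s_1) + ... + 2f(s_{8}) + f(s_9)].
Sum ≈ -2811.111.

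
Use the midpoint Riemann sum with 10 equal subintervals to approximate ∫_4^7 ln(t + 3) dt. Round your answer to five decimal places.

Δt = (7 − 4)/10 = 0.3.
Midpoints: 4.15, 4.45, 4.75, 5.05, 5.35, 5.65, 5.95, 6.25, 6.55, 6.85.
f(4.15) ≈ 1.96711, f(4.45) ≈ 2.00821, f(4.75) ≈ 2.04769, f(5.05) ≈ 2.08567, f(5.35) ≈ 2.12226, f(5.65) ≈ 2.15756, f(5.95) ≈ 2.19165, f(6.25) ≈ 2.22462, f(6.55) ≈ 2.25654, f(6.85) ≈ 2.28747.
Sum = Δt · [f(4.15) + f(4.45) + f(4.75) + ...].
Sum ≈ 6.40464.

6.40464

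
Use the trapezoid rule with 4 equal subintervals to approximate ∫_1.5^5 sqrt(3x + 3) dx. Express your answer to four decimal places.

Δx = (5 − 1.5)/4 = 0.875.
f(1.5) ≈ 2.7386, f(2.375) ≈ 3.1820, f(3.25) ≈ 3.5707, f(4.125) ≈ 3.9211, f(5) ≈ 4.2426.
T_4 = (Δx/2)·[f(x_0) + 2f(x_1) + 2f(x_2) + 2f(x_3) + f(x_4)].
Sum ≈ 12.3939.

12.3939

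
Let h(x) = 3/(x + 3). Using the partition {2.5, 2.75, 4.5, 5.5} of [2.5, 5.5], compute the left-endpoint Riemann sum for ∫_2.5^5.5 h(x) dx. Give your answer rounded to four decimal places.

1.4494

Subinterval widths: 0.25, 1.75, 1.
Left endpoints: 2.5, 2.75, 4.5.
h(2.5) = 6/11, h(2.75) = 12/23, h(4.5) = 0.4.
Sum = Σ Δx_i · h(x_i).
Sum ≈ 1.4494.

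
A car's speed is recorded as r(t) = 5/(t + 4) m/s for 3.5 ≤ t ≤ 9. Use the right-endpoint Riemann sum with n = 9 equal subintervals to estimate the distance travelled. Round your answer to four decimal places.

2.6659

Δt = (9 − 3.5)/9 = 11/18.
Right endpoints: 37/9, 85/18, 16/3, 107/18, 59/9, 43/6, 70/9, 151/18, 9.
r(37/9) = 45/73, r(85/18) = 90/157, r(16/3) = 15/28, r(107/18) = 90/179, r(59/9) = 9/19, r(43/6) = 30/67, r(70/9) = 45/106, r(151/18) = 90/223, r(9) = 5/13.
Sum = Δt · [r(37/9) + r(85/18) + r(16/3) + ...].
Sum ≈ 2.6659.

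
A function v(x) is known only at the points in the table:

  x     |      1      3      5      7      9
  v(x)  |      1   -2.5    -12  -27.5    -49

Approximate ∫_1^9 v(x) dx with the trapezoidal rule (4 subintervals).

-132

Δx = 2.
T_4 = (2/2)·[1 + 2·(-2.5) + 2·(-12) + 2·(-27.5) + (-49)] = -132.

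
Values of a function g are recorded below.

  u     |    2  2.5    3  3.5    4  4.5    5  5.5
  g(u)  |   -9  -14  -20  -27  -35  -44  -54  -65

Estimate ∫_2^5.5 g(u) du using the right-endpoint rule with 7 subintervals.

-129.5

Δu = 0.5.
Sum = 0.5·[(-14) + (-20) + (-27) + (-35) + (-44) + (-54) + (-65)] = -129.5.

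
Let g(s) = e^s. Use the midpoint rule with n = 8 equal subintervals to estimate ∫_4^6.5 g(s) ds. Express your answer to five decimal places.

Δs = (6.5 − 4)/8 = 0.3125.
Midpoints: 4.15625, 4.46875, 4.78125, 5.09375, 5.40625, 5.71875, 6.03125, 6.34375.
g(4.15625) ≈ 63.83170, g(4.46875) ≈ 87.24760, g(4.78125) ≈ 119.25332, g(5.09375) ≈ 162.99997, g(5.40625) ≈ 222.79454, g(5.71875) ≈ 304.52403, g(6.03125) ≈ 416.23500, g(6.34375) ≈ 568.92579.
Sum = Δs · [g(4.15625) + g(4.46875) + g(4.78125) + ...].
Sum ≈ 608.06623.

608.06623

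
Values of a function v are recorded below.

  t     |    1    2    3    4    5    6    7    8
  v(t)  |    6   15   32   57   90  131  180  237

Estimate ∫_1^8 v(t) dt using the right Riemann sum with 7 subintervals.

Δt = 1.
Sum = 1·[15 + 32 + 57 + 90 + 131 + 180 + 237] = 742.

742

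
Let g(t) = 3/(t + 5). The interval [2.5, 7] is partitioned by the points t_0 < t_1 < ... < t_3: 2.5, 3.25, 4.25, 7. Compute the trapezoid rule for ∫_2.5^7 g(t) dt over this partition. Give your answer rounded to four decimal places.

Subinterval widths: 0.75, 1, 2.75.
g(2.5) = 0.4, g(3.25) = 4/11, g(4.25) = 12/37, g(7) = 0.25.
On each subinterval the trapezoid contributes (Δt_i/2)·[g(t_{i-1}) + g(t_i)].
Sum ≈ 1.4200.

1.4200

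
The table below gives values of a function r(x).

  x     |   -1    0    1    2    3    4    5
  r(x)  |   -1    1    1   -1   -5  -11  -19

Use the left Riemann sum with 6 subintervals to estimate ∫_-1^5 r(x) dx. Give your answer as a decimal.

-16

Δx = 1.
Sum = 1·[(-1) + 1 + 1 + (-1) + (-5) + (-11)] = -16.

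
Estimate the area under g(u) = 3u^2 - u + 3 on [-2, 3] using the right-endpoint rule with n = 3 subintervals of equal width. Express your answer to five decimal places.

Δu = (3 − (-2))/3 = 5/3.
Right endpoints: -1/3, 4/3, 3.
g(-1/3) = 11/3, g(4/3) = 7, g(3) = 27.
Sum = Δu · [g(-1/3) + g(4/3) + g(3)].
Sum ≈ 62.77778.

62.77778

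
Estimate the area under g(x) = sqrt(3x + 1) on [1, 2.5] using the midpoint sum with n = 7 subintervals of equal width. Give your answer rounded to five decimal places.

3.72968

Δx = (2.5 − 1)/7 = 3/14.
Midpoints: 31/28, 37/28, 43/28, 1.75, 55/28, 61/28, 67/28.
g(31/28) ≈ 2.07880, g(37/28) ≈ 2.22807, g(43/28) ≈ 2.36794, g(1.75) ≈ 2.50000, g(55/28) ≈ 2.62543, g(61/28) ≈ 2.74513, g(67/28) ≈ 2.85982.
Sum = Δx · [g(31/28) + g(37/28) + g(43/28) + ...].
Sum ≈ 3.72968.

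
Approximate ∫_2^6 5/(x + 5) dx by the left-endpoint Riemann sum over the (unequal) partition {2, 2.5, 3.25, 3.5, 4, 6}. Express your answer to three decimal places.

Subinterval widths: 0.5, 0.75, 0.25, 0.5, 2.
Left endpoints: 2, 2.5, 3.25, 3.5, 4.
f(2) = 5/7, f(2.5) = 2/3, f(3.25) = 20/33, f(3.5) = 10/17, f(4) = 5/9.
Sum = Σ Δx_i · f(x_i).
Sum ≈ 2.414.

2.414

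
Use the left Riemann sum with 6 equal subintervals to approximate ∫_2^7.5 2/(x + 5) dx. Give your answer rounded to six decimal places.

Δx = (7.5 − 2)/6 = 11/12.
Left endpoints: 2, 35/12, 23/6, 4.75, 17/3, 79/12.
f(2) = 2/7, f(35/12) = 24/95, f(23/6) = 12/53, f(4.75) = 8/39, f(17/3) = 0.1875, f(79/12) = 24/139.
Sum = Δx · [f(2) + f(35/12) + f(23/6) + ...].
Sum ≈ 1.219213.

1.219213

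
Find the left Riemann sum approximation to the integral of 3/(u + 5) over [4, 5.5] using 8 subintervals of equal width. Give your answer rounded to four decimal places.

0.4669

Δu = (5.5 − 4)/8 = 0.1875.
Left endpoints: 4, 4.1875, 4.375, 4.5625, 4.75, 4.9375, 5.125, 5.3125.
f(4) = 1/3, f(4.1875) = 16/49, f(4.375) = 0.32, f(4.5625) = 16/51, f(4.75) = 4/13, f(4.9375) = 16/53, f(5.125) = 8/27, f(5.3125) = 16/55.
Sum = Δu · [f(4) + f(4.1875) + f(4.375) + ...].
Sum ≈ 0.4669.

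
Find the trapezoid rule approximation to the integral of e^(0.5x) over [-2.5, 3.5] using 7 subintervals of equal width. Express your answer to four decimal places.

Δx = (3.5 − (-2.5))/7 = 6/7.
f(-2.5) ≈ 0.2865, f(-23/14) ≈ 0.4398, f(-11/14) ≈ 0.6751, f(1/14) ≈ 1.0364, f(13/14) ≈ 1.5909, f(25/14) ≈ 2.4421, f(37/14) ≈ 3.7488, f(3.5) ≈ 5.7546.
T_7 = (Δx/2)·[f(x_0) + 2f(x_1) + ... + 2f(x_{6}) + f(x_7)].
Sum ≈ 11.1031.

11.1031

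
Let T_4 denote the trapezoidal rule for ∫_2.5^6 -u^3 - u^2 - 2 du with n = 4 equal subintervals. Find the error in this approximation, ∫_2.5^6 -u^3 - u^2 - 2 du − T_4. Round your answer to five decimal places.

6.14095

Exact integral: ∫_2.5^6 f(u) du ≈ -388.0260417.
T_4 ≈ -394.1669922.
Error ≈ -388.0260417 − (-394.1669922) ≈ 6.14095.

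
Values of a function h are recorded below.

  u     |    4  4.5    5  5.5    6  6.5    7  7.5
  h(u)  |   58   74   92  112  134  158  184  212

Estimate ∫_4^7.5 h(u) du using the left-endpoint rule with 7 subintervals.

406

Δu = 0.5.
Sum = 0.5·[58 + 74 + 92 + 112 + 134 + 158 + 184] = 406.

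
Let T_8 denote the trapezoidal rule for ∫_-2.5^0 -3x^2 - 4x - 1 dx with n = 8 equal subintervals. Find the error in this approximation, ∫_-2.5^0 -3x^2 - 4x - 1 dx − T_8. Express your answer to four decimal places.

Exact integral: ∫_-2.5^0 f(x) dx = -5.625.
T_8 ≈ -5.747070.
Error ≈ -5.625 − (-5.747070) ≈ 0.1221.

0.1221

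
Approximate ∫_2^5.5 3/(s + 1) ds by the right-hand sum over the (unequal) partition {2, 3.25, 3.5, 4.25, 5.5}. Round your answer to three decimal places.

2.055

Subinterval widths: 1.25, 0.25, 0.75, 1.25.
Right endpoints: 3.25, 3.5, 4.25, 5.5.
f(3.25) = 12/17, f(3.5) = 2/3, f(4.25) = 4/7, f(5.5) = 6/13.
Sum = Σ Δs_i · f(s_i).
Sum ≈ 2.055.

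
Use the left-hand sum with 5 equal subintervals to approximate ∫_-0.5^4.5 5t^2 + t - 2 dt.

Δt = (4.5 − (-0.5))/5 = 1.
Left endpoints: -0.5, 0.5, 1.5, 2.5, 3.5.
f(-0.5) = -1.25, f(0.5) = -0.25, f(1.5) = 10.75, f(2.5) = 31.75, f(3.5) = 62.75.
Sum = Δt · [f(-0.5) + f(0.5) + f(1.5) + f(2.5) + f(3.5)].
Sum = 103.75.

103.75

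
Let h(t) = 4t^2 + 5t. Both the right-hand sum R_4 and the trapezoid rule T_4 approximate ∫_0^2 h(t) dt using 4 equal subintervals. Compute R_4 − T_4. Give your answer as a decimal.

R_4 = 27.5.
T_4 = 21.
R_4 − T_4 = 6.5.

6.5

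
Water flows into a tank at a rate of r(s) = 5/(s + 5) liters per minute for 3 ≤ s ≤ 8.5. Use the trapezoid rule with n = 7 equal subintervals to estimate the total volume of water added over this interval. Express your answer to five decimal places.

Δs = (8.5 − 3)/7 = 11/14.
r(3) = 0.625, r(53/14) = 70/123, r(32/7) = 35/67, r(75/14) = 14/29, r(43/7) = 35/78, r(97/14) = 70/167, r(54/7) = 35/89, r(8.5) = 10/27.
T_7 = (Δs/2)·[r(s_0) + 2r(s_1) + ... + 2r(s_{6}) + r(s_7)].
Sum ≈ 2.61885.

2.61885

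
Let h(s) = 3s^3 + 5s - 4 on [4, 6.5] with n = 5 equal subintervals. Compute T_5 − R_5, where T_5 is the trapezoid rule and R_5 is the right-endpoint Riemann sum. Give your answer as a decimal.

T_5 = 1207.34375.
R_5 = 1368.4375.
T_5 − R_5 = -161.09375.

-161.09375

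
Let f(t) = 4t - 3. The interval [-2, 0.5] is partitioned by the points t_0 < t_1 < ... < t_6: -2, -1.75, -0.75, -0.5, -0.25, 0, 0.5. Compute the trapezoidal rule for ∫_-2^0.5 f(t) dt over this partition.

-15

Subinterval widths: 0.25, 1, 0.25, 0.25, 0.25, 0.5.
f(-2) = -11, f(-1.75) = -10, f(-0.75) = -6, f(-0.5) = -5, f(-0.25) = -4, f(0) = -3, f(0.5) = -1.
On each subinterval the trapezoid contributes (Δt_i/2)·[f(t_{i-1}) + f(t_i)].
Sum = -15.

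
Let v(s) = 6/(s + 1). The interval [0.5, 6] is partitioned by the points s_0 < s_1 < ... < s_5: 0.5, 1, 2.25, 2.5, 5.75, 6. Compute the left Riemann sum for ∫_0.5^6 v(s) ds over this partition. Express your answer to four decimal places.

12.0052

Subinterval widths: 0.5, 1.25, 0.25, 3.25, 0.25.
Left endpoints: 0.5, 1, 2.25, 2.5, 5.75.
v(0.5) = 4, v(1) = 3, v(2.25) = 24/13, v(2.5) = 12/7, v(5.75) = 8/9.
Sum = Σ Δs_i · v(s_i).
Sum ≈ 12.0052.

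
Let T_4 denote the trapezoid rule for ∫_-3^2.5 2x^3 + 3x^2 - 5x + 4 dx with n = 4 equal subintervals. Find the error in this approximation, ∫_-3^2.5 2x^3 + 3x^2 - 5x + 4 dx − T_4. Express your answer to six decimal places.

-2.599609

Exact integral: ∫_-3^2.5 f(x) dx = 50.53125.
T_4 ≈ 53.13085938.
Error ≈ 50.53125 − 53.13085938 ≈ -2.599609.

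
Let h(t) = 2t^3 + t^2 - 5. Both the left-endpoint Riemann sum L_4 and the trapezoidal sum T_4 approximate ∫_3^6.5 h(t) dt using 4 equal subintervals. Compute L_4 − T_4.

L_4 ≈ 699.0292969.
T_4 ≈ 930.2480469.
L_4 − T_4 = -231.21875.

-231.21875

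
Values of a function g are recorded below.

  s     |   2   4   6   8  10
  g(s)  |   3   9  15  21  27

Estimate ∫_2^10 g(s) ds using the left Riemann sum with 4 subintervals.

Δs = 2.
Sum = 2·[3 + 9 + 15 + 21] = 96.

96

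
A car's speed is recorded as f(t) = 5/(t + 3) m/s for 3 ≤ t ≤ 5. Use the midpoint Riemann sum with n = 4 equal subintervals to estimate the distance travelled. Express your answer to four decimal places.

Δt = (5 − 3)/4 = 0.5.
Midpoints: 3.25, 3.75, 4.25, 4.75.
f(3.25) = 0.8, f(3.75) = 20/27, f(4.25) = 20/29, f(4.75) = 20/31.
Sum = Δt · [f(3.25) + f(3.75) + f(4.25) + f(4.75)].
Sum ≈ 1.4378.

1.4378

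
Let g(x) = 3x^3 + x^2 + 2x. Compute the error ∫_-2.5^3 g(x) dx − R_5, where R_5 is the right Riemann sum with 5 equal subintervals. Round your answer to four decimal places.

-81.4985

Exact integral: ∫_-2.5^3 g(x) dx ≈ 48.411458.
R_5 = 129.91.
Error ≈ 48.411458 − 129.91 ≈ -81.4985.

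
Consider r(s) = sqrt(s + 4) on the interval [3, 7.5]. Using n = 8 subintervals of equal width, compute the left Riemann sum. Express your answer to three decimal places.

Δs = (7.5 − 3)/8 = 0.5625.
Left endpoints: 3, 3.5625, 4.125, 4.6875, 5.25, 5.8125, 6.375, 6.9375.
r(3) ≈ 2.646, r(3.5625) ≈ 2.750, r(4.125) ≈ 2.850, r(4.6875) ≈ 2.947, r(5.25) ≈ 3.041, r(5.8125) ≈ 3.132, r(6.375) ≈ 3.221, r(6.9375) ≈ 3.307.
Sum = Δs · [r(3) + r(3.5625) + r(4.125) + ...].
Sum ≈ 13.441.

13.441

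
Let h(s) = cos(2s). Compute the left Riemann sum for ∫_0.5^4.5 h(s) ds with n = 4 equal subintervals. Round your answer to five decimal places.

Δs = (4.5 − 0.5)/4 = 1.
Left endpoints: 0.5, 1.5, 2.5, 3.5.
h(0.5) ≈ 0.54030, h(1.5) ≈ -0.98999, h(2.5) ≈ 0.28366, h(3.5) ≈ 0.75390.
Sum = Δs · [h(0.5) + h(1.5) + h(2.5) + h(3.5)].
Sum ≈ 0.58787.

0.58787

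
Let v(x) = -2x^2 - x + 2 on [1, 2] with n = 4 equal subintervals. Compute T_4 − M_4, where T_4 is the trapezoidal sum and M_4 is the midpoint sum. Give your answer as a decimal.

T_4 = -4.1875.
M_4 = -4.15625.
T_4 − M_4 = -0.03125.

-0.03125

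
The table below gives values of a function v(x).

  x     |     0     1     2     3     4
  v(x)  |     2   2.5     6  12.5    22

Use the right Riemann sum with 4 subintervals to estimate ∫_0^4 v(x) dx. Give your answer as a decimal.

Δx = 1.
Sum = 1·[2.5 + 6 + 12.5 + 22] = 43.

43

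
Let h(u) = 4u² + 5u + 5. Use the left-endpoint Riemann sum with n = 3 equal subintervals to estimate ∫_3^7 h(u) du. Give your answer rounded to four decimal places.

Δu = (7 − 3)/3 = 4/3.
Left endpoints: 3, 13/3, 17/3.
h(3) = 56, h(13/3) = 916/9, h(17/3) = 1456/9.
Sum = Δu · [h(3) + h(13/3) + h(17/3)].
Sum ≈ 426.0741.

426.0741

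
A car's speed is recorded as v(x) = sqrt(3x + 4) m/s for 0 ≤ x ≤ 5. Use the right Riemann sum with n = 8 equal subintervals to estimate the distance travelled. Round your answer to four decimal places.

17.3505

Δx = (5 − 0)/8 = 0.625.
Right endpoints: 0.625, 1.25, 1.875, 2.5, 3.125, 3.75, 4.375, 5.
v(0.625) ≈ 2.4238, v(1.25) ≈ 2.7839, v(1.875) ≈ 3.1024, v(2.5) ≈ 3.3912, v(3.125) ≈ 3.6572, v(3.75) ≈ 3.9051, v(4.375) ≈ 4.1382, v(5) ≈ 4.3589.
Sum = Δx · [v(0.625) + v(1.25) + v(1.875) + ...].
Sum ≈ 17.3505.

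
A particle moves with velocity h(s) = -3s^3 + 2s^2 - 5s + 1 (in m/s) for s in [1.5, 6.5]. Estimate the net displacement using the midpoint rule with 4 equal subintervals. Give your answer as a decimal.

-1227.03125

Δs = (6.5 − 1.5)/4 = 1.25.
Midpoints: 2.125, 3.375, 4.625, 5.875.
h(2.125) = -15043/512, h(3.375) = -55513/512, h(4.625) = -141383/512, h(5.875) = -290653/512.
Sum = Δs · [h(2.125) + h(3.375) + h(4.625) + h(5.875)].
Sum = -1227.03125.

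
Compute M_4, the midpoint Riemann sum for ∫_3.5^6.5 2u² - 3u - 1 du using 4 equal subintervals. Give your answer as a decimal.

Δu = (6.5 − 3.5)/4 = 0.75.
Midpoints: 3.875, 4.625, 5.375, 6.125.
f(3.875) = 17.40625, f(4.625) = 27.90625, f(5.375) = 40.65625, f(6.125) = 55.65625.
Sum = Δu · [f(3.875) + f(4.625) + f(5.375) + f(6.125)].
Sum = 106.21875.

106.21875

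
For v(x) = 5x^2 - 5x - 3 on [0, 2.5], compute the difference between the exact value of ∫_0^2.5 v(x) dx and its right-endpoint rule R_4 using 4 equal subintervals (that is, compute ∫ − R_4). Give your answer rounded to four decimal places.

-6.6732

Exact integral: ∫_0^2.5 v(x) dx ≈ 2.916667.
R_4 = 9.58984375.
Error ≈ 2.916667 − 9.58984375 ≈ -6.6732.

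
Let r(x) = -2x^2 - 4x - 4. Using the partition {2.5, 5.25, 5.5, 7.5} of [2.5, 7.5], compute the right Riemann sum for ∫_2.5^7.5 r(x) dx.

Subinterval widths: 2.75, 0.25, 2.
Right endpoints: 5.25, 5.5, 7.5.
r(5.25) = -80.125, r(5.5) = -86.5, r(7.5) = -146.5.
Sum = Σ Δx_i · r(x_i).
Sum = -534.96875.

-534.96875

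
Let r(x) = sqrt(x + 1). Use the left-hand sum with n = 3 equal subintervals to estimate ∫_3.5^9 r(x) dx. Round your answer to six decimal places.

Δx = (9 − 3.5)/3 = 11/6.
Left endpoints: 3.5, 16/3, 43/6.
r(3.5) ≈ 2.121320, r(16/3) ≈ 2.516611, r(43/6) ≈ 2.857738.
Sum = Δx · [r(3.5) + r(16/3) + r(43/6)].
Sum ≈ 13.742061.

13.742061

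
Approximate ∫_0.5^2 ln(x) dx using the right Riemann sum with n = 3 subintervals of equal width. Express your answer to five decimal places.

0.54931

Δx = (2 − 0.5)/3 = 0.5.
Right endpoints: 1, 1.5, 2.
f(1) ≈ 0.00000, f(1.5) ≈ 0.40547, f(2) ≈ 0.69315.
Sum = Δx · [f(1) + f(1.5) + f(2)].
Sum ≈ 0.54931.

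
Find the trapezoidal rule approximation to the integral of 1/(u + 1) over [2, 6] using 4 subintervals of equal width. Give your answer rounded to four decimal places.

Δu = (6 − 2)/4 = 1.
f(2) = 1/3, f(3) = 0.25, f(4) = 0.2, f(5) = 1/6, f(6) = 1/7.
T_4 = (Δu/2)·[f(u_0) + 2f(u_1) + 2f(u_2) + 2f(u_3) + f(u_4)].
Sum ≈ 0.8548.

0.8548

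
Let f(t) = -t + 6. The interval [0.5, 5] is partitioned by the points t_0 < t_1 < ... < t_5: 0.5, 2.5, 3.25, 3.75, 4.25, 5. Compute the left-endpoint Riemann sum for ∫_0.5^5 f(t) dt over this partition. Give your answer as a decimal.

17.4375

Subinterval widths: 2, 0.75, 0.5, 0.5, 0.75.
Left endpoints: 0.5, 2.5, 3.25, 3.75, 4.25.
f(0.5) = 5.5, f(2.5) = 3.5, f(3.25) = 2.75, f(3.75) = 2.25, f(4.25) = 1.75.
Sum = Σ Δt_i · f(t_i).
Sum = 17.4375.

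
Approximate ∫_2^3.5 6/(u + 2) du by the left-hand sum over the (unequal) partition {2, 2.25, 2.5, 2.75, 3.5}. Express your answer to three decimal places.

2.009

Subinterval widths: 0.25, 0.25, 0.25, 0.75.
Left endpoints: 2, 2.25, 2.5, 2.75.
f(2) = 1.5, f(2.25) = 24/17, f(2.5) = 4/3, f(2.75) = 24/19.
Sum = Σ Δu_i · f(u_i).
Sum ≈ 2.009.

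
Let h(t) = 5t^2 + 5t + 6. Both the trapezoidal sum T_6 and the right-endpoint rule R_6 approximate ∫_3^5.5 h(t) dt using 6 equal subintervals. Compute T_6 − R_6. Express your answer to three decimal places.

-24.740

T_6 ≈ 300.77836.
R_6 ≈ 325.51794.
T_6 − R_6 ≈ -24.740.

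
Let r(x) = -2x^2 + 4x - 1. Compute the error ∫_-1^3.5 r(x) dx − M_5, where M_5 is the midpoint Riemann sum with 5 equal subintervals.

-0.6075

Exact integral: ∫_-1^3.5 r(x) dx = -11.25.
M_5 = -10.6425.
Error = -11.25 − (-10.6425) = -0.6075.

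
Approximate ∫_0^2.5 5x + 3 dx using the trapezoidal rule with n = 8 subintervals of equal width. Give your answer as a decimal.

23.125

Δx = (2.5 − 0)/8 = 0.3125.
f(0) = 3, f(0.3125) = 4.5625, f(0.625) = 6.125, f(0.9375) = 7.6875, f(1.25) = 9.25, f(1.5625) = 10.8125, f(1.875) = 12.375, f(2.1875) = 13.9375, f(2.5) = 15.5.
T_8 = (Δx/2)·[f(x_0) + 2f(x_1) + ... + 2f(x_{7}) + f(x_8)].
Sum = 23.125.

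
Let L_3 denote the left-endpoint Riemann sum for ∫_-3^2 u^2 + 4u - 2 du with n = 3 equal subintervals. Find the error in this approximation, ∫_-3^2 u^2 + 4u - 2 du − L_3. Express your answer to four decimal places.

10.1852

Exact integral: ∫_-3^2 f(u) du ≈ -8.333333.
L_3 ≈ -18.518519.
Error ≈ -8.333333 − (-18.518519) ≈ 10.1852.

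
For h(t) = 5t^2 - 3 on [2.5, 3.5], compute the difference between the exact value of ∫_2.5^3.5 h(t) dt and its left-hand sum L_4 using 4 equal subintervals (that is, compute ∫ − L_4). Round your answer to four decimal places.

3.6979

Exact integral: ∫_2.5^3.5 h(t) dt ≈ 42.416667.
L_4 = 38.71875.
Error ≈ 42.416667 − 38.71875 ≈ 3.6979.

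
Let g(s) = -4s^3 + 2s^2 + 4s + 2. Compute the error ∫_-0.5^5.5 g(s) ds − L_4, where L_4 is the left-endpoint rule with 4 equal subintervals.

-373.5

Exact integral: ∫_-0.5^5.5 g(s) ds = -732.
L_4 = -358.5.
Error = -732 − (-358.5) = -373.5.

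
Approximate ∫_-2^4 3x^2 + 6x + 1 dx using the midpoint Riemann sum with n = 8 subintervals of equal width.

Δx = (4 − (-2))/8 = 0.75.
Midpoints: -1.625, -0.875, -0.125, 0.625, 1.375, 2.125, 2.875, 3.625.
f(-1.625) = -0.828125, f(-0.875) = -1.953125, f(-0.125) = 0.296875, f(0.625) = 5.921875, f(1.375) = 14.921875, f(2.125) = 27.296875, f(2.875) = 43.046875, f(3.625) = 62.171875.
Sum = Δx · [f(-1.625) + f(-0.875) + f(-0.125) + ...].
Sum = 113.15625.

113.15625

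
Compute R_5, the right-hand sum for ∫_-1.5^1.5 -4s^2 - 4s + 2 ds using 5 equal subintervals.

Δs = (1.5 − (-1.5))/5 = 0.6.
Right endpoints: -0.9, -0.3, 0.3, 0.9, 1.5.
f(-0.9) = 2.36, f(-0.3) = 2.84, f(0.3) = 0.44, f(0.9) = -4.84, f(1.5) = -13.
Sum = Δs · [f(-0.9) + f(-0.3) + f(0.3) + f(0.9) + f(1.5)].
Sum = -7.32.

-7.32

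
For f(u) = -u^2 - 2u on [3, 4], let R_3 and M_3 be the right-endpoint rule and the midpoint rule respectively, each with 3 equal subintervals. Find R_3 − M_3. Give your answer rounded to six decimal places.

-1.527778

R_3 ≈ -20.85185185.
M_3 ≈ -19.32407407.
R_3 − M_3 ≈ -1.527778.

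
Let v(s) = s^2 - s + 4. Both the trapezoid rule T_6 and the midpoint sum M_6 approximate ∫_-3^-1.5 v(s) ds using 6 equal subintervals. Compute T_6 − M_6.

0.0234375

T_6 = 17.265625.
M_6 = 17.2421875.
T_6 − M_6 = 0.0234375.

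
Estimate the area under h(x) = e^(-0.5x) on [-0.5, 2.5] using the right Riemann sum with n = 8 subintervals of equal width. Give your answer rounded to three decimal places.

1.814

Δx = (2.5 − (-0.5))/8 = 0.375.
Right endpoints: -0.125, 0.25, 0.625, 1, 1.375, 1.75, 2.125, 2.5.
h(-0.125) ≈ 1.064, h(0.25) ≈ 0.882, h(0.625) ≈ 0.732, h(1) ≈ 0.607, h(1.375) ≈ 0.503, h(1.75) ≈ 0.417, h(2.125) ≈ 0.346, h(2.5) ≈ 0.287.
Sum = Δx · [h(-0.125) + h(0.25) + h(0.625) + ...].
Sum ≈ 1.814.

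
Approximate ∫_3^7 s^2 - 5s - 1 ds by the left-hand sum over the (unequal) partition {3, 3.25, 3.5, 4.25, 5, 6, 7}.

-7.25

Subinterval widths: 0.25, 0.25, 0.75, 0.75, 1, 1.
Left endpoints: 3, 3.25, 3.5, 4.25, 5, 6.
f(3) = -7, f(3.25) = -6.6875, f(3.5) = -6.25, f(4.25) = -4.1875, f(5) = -1, f(6) = 5.
Sum = Σ Δs_i · f(s_i).
Sum = -7.25.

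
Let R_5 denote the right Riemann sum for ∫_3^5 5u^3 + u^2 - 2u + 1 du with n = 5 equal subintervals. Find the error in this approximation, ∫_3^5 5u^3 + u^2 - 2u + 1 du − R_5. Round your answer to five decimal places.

-103.65333

Exact integral: ∫_3^5 f(u) du ≈ 698.6666667.
R_5 = 802.32.
Error ≈ 698.6666667 − 802.32 ≈ -103.65333.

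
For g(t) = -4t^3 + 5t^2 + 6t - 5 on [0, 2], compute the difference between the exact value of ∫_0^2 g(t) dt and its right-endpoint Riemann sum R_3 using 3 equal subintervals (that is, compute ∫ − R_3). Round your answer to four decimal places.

1.0370

Exact integral: ∫_0^2 g(t) dt ≈ -0.666667.
R_3 ≈ -1.703704.
Error ≈ -0.666667 − (-1.703704) ≈ 1.0370.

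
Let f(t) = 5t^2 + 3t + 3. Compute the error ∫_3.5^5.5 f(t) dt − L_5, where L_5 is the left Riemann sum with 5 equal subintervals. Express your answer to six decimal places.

18.933333

Exact integral: ∫_3.5^5.5 f(t) dt ≈ 238.83333333.
L_5 = 219.9.
Error ≈ 238.83333333 − 219.9 ≈ 18.933333.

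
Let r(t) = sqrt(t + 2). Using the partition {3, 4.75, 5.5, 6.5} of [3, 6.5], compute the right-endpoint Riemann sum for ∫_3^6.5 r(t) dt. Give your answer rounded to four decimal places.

Subinterval widths: 1.75, 0.75, 1.
Right endpoints: 4.75, 5.5, 6.5.
r(4.75) ≈ 2.5981, r(5.5) ≈ 2.7386, r(6.5) ≈ 2.9155.
Sum = Σ Δt_i · r(t_i).
Sum ≈ 9.5161.

9.5161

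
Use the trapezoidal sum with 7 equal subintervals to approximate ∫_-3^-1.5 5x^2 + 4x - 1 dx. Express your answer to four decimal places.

24.4324

Δx = (-1.5 − (-3))/7 = 3/14.
f(-3) = 32, f(-39/14) = 5225/196, f(-18/7) = 1067/49, f(-33/14) = 3401/196, f(-15/7) = 656/49, f(-27/14) = 1937/196, f(-12/7) = 335/49, f(-1.5) = 4.25.
T_7 = (Δx/2)·[f(x_0) + 2f(x_1) + ... + 2f(x_{6}) + f(x_7)].
Sum ≈ 24.4324.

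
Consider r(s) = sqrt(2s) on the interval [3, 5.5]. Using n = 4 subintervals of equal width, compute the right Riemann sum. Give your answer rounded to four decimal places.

7.5295

Δs = (5.5 − 3)/4 = 0.625.
Right endpoints: 3.625, 4.25, 4.875, 5.5.
r(3.625) ≈ 2.6926, r(4.25) ≈ 2.9155, r(4.875) ≈ 3.1225, r(5.5) ≈ 3.3166.
Sum = Δs · [r(3.625) + r(4.25) + r(4.875) + r(5.5)].
Sum ≈ 7.5295.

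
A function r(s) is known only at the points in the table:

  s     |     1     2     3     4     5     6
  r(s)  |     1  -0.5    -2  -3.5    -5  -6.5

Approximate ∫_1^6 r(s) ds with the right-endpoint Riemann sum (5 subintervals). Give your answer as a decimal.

Δs = 1.
Sum = 1·[(-0.5) + (-2) + (-3.5) + (-5) + (-6.5)] = -17.5.

-17.5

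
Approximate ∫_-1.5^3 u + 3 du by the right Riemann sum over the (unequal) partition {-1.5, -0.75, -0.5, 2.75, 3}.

Subinterval widths: 0.75, 0.25, 3.25, 0.25.
Right endpoints: -0.75, -0.5, 2.75, 3.
f(-0.75) = 2.25, f(-0.5) = 2.5, f(2.75) = 5.75, f(3) = 6.
Sum = Σ Δu_i · f(u_i).
Sum = 22.5.

22.5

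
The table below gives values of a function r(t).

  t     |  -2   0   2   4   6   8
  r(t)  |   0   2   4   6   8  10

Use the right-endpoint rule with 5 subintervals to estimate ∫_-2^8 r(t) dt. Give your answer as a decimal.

60

Δt = 2.
Sum = 2·[2 + 4 + 6 + 8 + 10] = 60.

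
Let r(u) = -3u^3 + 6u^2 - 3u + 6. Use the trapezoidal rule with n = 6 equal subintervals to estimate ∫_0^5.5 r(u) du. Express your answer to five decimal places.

-380.36415

Δu = (5.5 − 0)/6 = 11/12.
r(0) = 6, r(11/12) = 3445/576, r(11/6) = 157/72, r(2.75) = -19.265625, r(11/3) = -650/9, r(55/12) = -98239/576, r(5.5) = -328.125.
T_6 = (Δu/2)·[r(u_0) + 2r(u_1) + ... + 2r(u_{5}) + r(u_6)].
Sum ≈ -380.36415.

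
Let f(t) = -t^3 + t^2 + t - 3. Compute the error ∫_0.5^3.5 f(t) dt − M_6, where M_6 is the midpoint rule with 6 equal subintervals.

-0.3125

Exact integral: ∫_0.5^3.5 f(t) dt = -26.25.
M_6 = -25.9375.
Error = -26.25 − (-25.9375) = -0.3125.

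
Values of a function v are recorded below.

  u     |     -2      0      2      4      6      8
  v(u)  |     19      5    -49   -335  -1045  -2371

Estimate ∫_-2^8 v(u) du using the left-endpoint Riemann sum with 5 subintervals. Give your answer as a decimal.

-2810

Δu = 2.
Sum = 2·[19 + 5 + (-49) + (-335) + (-1045)] = -2810.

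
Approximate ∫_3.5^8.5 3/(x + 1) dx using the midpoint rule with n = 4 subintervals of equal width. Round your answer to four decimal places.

2.2343

Δx = (8.5 − 3.5)/4 = 1.25.
Midpoints: 4.125, 5.375, 6.625, 7.875.
f(4.125) = 24/41, f(5.375) = 8/17, f(6.625) = 24/61, f(7.875) = 24/71.
Sum = Δx · [f(4.125) + f(5.375) + f(6.625) + f(7.875)].
Sum ≈ 2.2343.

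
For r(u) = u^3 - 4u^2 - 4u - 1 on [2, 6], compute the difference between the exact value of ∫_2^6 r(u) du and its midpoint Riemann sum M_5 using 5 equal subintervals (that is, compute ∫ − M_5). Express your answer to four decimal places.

1.7067

Exact integral: ∫_2^6 r(u) du ≈ -25.333333.
M_5 = -27.04.
Error ≈ -25.333333 − (-27.04) ≈ 1.7067.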